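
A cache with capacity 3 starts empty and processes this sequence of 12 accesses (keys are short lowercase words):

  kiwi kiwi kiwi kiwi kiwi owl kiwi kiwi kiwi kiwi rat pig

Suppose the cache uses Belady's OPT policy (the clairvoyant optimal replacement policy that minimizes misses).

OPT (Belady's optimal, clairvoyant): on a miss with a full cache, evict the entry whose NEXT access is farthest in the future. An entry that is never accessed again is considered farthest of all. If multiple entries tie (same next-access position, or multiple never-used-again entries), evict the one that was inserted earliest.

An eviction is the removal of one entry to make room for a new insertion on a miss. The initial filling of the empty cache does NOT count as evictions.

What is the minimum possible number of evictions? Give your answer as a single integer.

OPT (Belady) simulation (capacity=3):
  1. access kiwi: MISS. Cache: [kiwi]
  2. access kiwi: HIT. Next use of kiwi: step 3. Cache: [kiwi]
  3. access kiwi: HIT. Next use of kiwi: step 4. Cache: [kiwi]
  4. access kiwi: HIT. Next use of kiwi: step 5. Cache: [kiwi]
  5. access kiwi: HIT. Next use of kiwi: step 7. Cache: [kiwi]
  6. access owl: MISS. Cache: [kiwi owl]
  7. access kiwi: HIT. Next use of kiwi: step 8. Cache: [kiwi owl]
  8. access kiwi: HIT. Next use of kiwi: step 9. Cache: [kiwi owl]
  9. access kiwi: HIT. Next use of kiwi: step 10. Cache: [kiwi owl]
  10. access kiwi: HIT. Next use of kiwi: never. Cache: [kiwi owl]
  11. access rat: MISS. Cache: [kiwi owl rat]
  12. access pig: MISS, evict kiwi (next use: never). Cache: [owl rat pig]
Total: 8 hits, 4 misses, 1 evictions

Answer: 1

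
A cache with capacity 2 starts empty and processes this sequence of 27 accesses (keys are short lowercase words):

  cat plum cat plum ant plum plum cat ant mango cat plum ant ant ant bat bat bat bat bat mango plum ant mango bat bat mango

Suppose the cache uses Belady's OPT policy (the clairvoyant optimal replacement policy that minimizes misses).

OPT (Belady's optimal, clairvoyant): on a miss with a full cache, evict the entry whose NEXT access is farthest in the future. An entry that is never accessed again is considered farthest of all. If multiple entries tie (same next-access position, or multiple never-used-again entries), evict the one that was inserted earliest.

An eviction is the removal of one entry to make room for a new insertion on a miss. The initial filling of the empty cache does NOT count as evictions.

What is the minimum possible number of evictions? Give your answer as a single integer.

OPT (Belady) simulation (capacity=2):
  1. access cat: MISS. Cache: [cat]
  2. access plum: MISS. Cache: [cat plum]
  3. access cat: HIT. Next use of cat: step 8. Cache: [cat plum]
  4. access plum: HIT. Next use of plum: step 6. Cache: [cat plum]
  5. access ant: MISS, evict cat (next use: step 8). Cache: [plum ant]
  6. access plum: HIT. Next use of plum: step 7. Cache: [plum ant]
  7. access plum: HIT. Next use of plum: step 12. Cache: [plum ant]
  8. access cat: MISS, evict plum (next use: step 12). Cache: [ant cat]
  9. access ant: HIT. Next use of ant: step 13. Cache: [ant cat]
  10. access mango: MISS, evict ant (next use: step 13). Cache: [cat mango]
  11. access cat: HIT. Next use of cat: never. Cache: [cat mango]
  12. access plum: MISS, evict cat (next use: never). Cache: [mango plum]
  13. access ant: MISS, evict plum (next use: step 22). Cache: [mango ant]
  14. access ant: HIT. Next use of ant: step 15. Cache: [mango ant]
  15. access ant: HIT. Next use of ant: step 23. Cache: [mango ant]
  16. access bat: MISS, evict ant (next use: step 23). Cache: [mango bat]
  17. access bat: HIT. Next use of bat: step 18. Cache: [mango bat]
  18. access bat: HIT. Next use of bat: step 19. Cache: [mango bat]
  19. access bat: HIT. Next use of bat: step 20. Cache: [mango bat]
  20. access bat: HIT. Next use of bat: step 25. Cache: [mango bat]
  21. access mango: HIT. Next use of mango: step 24. Cache: [mango bat]
  22. access plum: MISS, evict bat (next use: step 25). Cache: [mango plum]
  23. access ant: MISS, evict plum (next use: never). Cache: [mango ant]
  24. access mango: HIT. Next use of mango: step 27. Cache: [mango ant]
  25. access bat: MISS, evict ant (next use: never). Cache: [mango bat]
  26. access bat: HIT. Next use of bat: never. Cache: [mango bat]
  27. access mango: HIT. Next use of mango: never. Cache: [mango bat]
Total: 16 hits, 11 misses, 9 evictions

Answer: 9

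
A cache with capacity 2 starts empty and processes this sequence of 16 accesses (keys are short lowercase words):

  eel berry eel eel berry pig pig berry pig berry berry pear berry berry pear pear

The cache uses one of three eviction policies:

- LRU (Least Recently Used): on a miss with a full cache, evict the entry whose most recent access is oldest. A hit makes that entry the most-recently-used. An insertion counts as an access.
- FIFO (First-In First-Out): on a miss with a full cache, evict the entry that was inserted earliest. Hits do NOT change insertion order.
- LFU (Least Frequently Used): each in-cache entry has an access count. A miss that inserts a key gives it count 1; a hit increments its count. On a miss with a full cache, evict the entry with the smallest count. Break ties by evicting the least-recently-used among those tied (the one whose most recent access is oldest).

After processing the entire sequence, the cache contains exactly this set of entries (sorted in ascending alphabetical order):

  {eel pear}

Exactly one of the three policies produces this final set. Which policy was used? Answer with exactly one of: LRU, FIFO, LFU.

Answer: LFU

Derivation:
Simulating under each policy and comparing final sets:
  LRU: final set = {berry pear} -> differs
  FIFO: final set = {berry pear} -> differs
  LFU: final set = {eel pear} -> MATCHES target
Only LFU produces the target set.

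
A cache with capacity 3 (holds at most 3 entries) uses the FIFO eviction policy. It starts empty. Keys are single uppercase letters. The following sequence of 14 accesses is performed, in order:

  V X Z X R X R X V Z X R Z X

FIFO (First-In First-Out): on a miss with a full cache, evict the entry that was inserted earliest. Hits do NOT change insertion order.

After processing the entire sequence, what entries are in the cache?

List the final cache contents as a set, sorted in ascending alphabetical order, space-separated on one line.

FIFO simulation (capacity=3):
  1. access V: MISS. Cache (old->new): [V]
  2. access X: MISS. Cache (old->new): [V X]
  3. access Z: MISS. Cache (old->new): [V X Z]
  4. access X: HIT. Cache (old->new): [V X Z]
  5. access R: MISS, evict V. Cache (old->new): [X Z R]
  6. access X: HIT. Cache (old->new): [X Z R]
  7. access R: HIT. Cache (old->new): [X Z R]
  8. access X: HIT. Cache (old->new): [X Z R]
  9. access V: MISS, evict X. Cache (old->new): [Z R V]
  10. access Z: HIT. Cache (old->new): [Z R V]
  11. access X: MISS, evict Z. Cache (old->new): [R V X]
  12. access R: HIT. Cache (old->new): [R V X]
  13. access Z: MISS, evict R. Cache (old->new): [V X Z]
  14. access X: HIT. Cache (old->new): [V X Z]
Total: 7 hits, 7 misses, 4 evictions

Answer: V X Z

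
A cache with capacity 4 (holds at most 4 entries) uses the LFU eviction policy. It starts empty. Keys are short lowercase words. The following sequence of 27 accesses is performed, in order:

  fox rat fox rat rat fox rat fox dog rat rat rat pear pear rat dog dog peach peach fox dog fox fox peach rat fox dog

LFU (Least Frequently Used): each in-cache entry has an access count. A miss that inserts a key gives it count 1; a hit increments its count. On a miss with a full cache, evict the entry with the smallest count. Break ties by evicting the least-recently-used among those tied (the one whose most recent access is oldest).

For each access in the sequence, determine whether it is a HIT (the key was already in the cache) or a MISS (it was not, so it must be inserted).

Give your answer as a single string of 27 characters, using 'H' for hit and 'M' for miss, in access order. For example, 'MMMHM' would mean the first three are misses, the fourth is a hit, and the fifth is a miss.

Answer: MMHHHHHHMHHHMHHHHMHHHHHHHHH

Derivation:
LFU simulation (capacity=4):
  1. access fox: MISS. Cache: [fox(c=1)]
  2. access rat: MISS. Cache: [fox(c=1) rat(c=1)]
  3. access fox: HIT, count now 2. Cache: [rat(c=1) fox(c=2)]
  4. access rat: HIT, count now 2. Cache: [fox(c=2) rat(c=2)]
  5. access rat: HIT, count now 3. Cache: [fox(c=2) rat(c=3)]
  6. access fox: HIT, count now 3. Cache: [rat(c=3) fox(c=3)]
  7. access rat: HIT, count now 4. Cache: [fox(c=3) rat(c=4)]
  8. access fox: HIT, count now 4. Cache: [rat(c=4) fox(c=4)]
  9. access dog: MISS. Cache: [dog(c=1) rat(c=4) fox(c=4)]
  10. access rat: HIT, count now 5. Cache: [dog(c=1) fox(c=4) rat(c=5)]
  11. access rat: HIT, count now 6. Cache: [dog(c=1) fox(c=4) rat(c=6)]
  12. access rat: HIT, count now 7. Cache: [dog(c=1) fox(c=4) rat(c=7)]
  13. access pear: MISS. Cache: [dog(c=1) pear(c=1) fox(c=4) rat(c=7)]
  14. access pear: HIT, count now 2. Cache: [dog(c=1) pear(c=2) fox(c=4) rat(c=7)]
  15. access rat: HIT, count now 8. Cache: [dog(c=1) pear(c=2) fox(c=4) rat(c=8)]
  16. access dog: HIT, count now 2. Cache: [pear(c=2) dog(c=2) fox(c=4) rat(c=8)]
  17. access dog: HIT, count now 3. Cache: [pear(c=2) dog(c=3) fox(c=4) rat(c=8)]
  18. access peach: MISS, evict pear(c=2). Cache: [peach(c=1) dog(c=3) fox(c=4) rat(c=8)]
  19. access peach: HIT, count now 2. Cache: [peach(c=2) dog(c=3) fox(c=4) rat(c=8)]
  20. access fox: HIT, count now 5. Cache: [peach(c=2) dog(c=3) fox(c=5) rat(c=8)]
  21. access dog: HIT, count now 4. Cache: [peach(c=2) dog(c=4) fox(c=5) rat(c=8)]
  22. access fox: HIT, count now 6. Cache: [peach(c=2) dog(c=4) fox(c=6) rat(c=8)]
  23. access fox: HIT, count now 7. Cache: [peach(c=2) dog(c=4) fox(c=7) rat(c=8)]
  24. access peach: HIT, count now 3. Cache: [peach(c=3) dog(c=4) fox(c=7) rat(c=8)]
  25. access rat: HIT, count now 9. Cache: [peach(c=3) dog(c=4) fox(c=7) rat(c=9)]
  26. access fox: HIT, count now 8. Cache: [peach(c=3) dog(c=4) fox(c=8) rat(c=9)]
  27. access dog: HIT, count now 5. Cache: [peach(c=3) dog(c=5) fox(c=8) rat(c=9)]
Total: 22 hits, 5 misses, 1 evictions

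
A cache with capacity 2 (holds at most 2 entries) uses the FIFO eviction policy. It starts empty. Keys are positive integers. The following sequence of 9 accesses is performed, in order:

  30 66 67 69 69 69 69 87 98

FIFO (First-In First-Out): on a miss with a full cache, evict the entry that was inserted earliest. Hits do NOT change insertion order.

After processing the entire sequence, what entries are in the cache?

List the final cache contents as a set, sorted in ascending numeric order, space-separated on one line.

FIFO simulation (capacity=2):
  1. access 30: MISS. Cache (old->new): [30]
  2. access 66: MISS. Cache (old->new): [30 66]
  3. access 67: MISS, evict 30. Cache (old->new): [66 67]
  4. access 69: MISS, evict 66. Cache (old->new): [67 69]
  5. access 69: HIT. Cache (old->new): [67 69]
  6. access 69: HIT. Cache (old->new): [67 69]
  7. access 69: HIT. Cache (old->new): [67 69]
  8. access 87: MISS, evict 67. Cache (old->new): [69 87]
  9. access 98: MISS, evict 69. Cache (old->new): [87 98]
Total: 3 hits, 6 misses, 4 evictions

Answer: 87 98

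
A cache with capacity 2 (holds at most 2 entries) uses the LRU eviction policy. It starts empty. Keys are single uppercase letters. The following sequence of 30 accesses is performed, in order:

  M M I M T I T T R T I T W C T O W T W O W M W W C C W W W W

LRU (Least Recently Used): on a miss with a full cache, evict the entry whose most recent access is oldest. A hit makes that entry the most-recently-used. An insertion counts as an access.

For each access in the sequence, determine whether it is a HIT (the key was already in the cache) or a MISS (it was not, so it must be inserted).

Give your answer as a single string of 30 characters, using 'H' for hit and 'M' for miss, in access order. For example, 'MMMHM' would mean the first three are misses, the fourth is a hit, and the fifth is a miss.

Answer: MHMHMMHHMHMHMMMMMMHMHMHHMHHHHH

Derivation:
LRU simulation (capacity=2):
  1. access M: MISS. Cache (LRU->MRU): [M]
  2. access M: HIT. Cache (LRU->MRU): [M]
  3. access I: MISS. Cache (LRU->MRU): [M I]
  4. access M: HIT. Cache (LRU->MRU): [I M]
  5. access T: MISS, evict I. Cache (LRU->MRU): [M T]
  6. access I: MISS, evict M. Cache (LRU->MRU): [T I]
  7. access T: HIT. Cache (LRU->MRU): [I T]
  8. access T: HIT. Cache (LRU->MRU): [I T]
  9. access R: MISS, evict I. Cache (LRU->MRU): [T R]
  10. access T: HIT. Cache (LRU->MRU): [R T]
  11. access I: MISS, evict R. Cache (LRU->MRU): [T I]
  12. access T: HIT. Cache (LRU->MRU): [I T]
  13. access W: MISS, evict I. Cache (LRU->MRU): [T W]
  14. access C: MISS, evict T. Cache (LRU->MRU): [W C]
  15. access T: MISS, evict W. Cache (LRU->MRU): [C T]
  16. access O: MISS, evict C. Cache (LRU->MRU): [T O]
  17. access W: MISS, evict T. Cache (LRU->MRU): [O W]
  18. access T: MISS, evict O. Cache (LRU->MRU): [W T]
  19. access W: HIT. Cache (LRU->MRU): [T W]
  20. access O: MISS, evict T. Cache (LRU->MRU): [W O]
  21. access W: HIT. Cache (LRU->MRU): [O W]
  22. access M: MISS, evict O. Cache (LRU->MRU): [W M]
  23. access W: HIT. Cache (LRU->MRU): [M W]
  24. access W: HIT. Cache (LRU->MRU): [M W]
  25. access C: MISS, evict M. Cache (LRU->MRU): [W C]
  26. access C: HIT. Cache (LRU->MRU): [W C]
  27. access W: HIT. Cache (LRU->MRU): [C W]
  28. access W: HIT. Cache (LRU->MRU): [C W]
  29. access W: HIT. Cache (LRU->MRU): [C W]
  30. access W: HIT. Cache (LRU->MRU): [C W]
Total: 15 hits, 15 misses, 13 evictions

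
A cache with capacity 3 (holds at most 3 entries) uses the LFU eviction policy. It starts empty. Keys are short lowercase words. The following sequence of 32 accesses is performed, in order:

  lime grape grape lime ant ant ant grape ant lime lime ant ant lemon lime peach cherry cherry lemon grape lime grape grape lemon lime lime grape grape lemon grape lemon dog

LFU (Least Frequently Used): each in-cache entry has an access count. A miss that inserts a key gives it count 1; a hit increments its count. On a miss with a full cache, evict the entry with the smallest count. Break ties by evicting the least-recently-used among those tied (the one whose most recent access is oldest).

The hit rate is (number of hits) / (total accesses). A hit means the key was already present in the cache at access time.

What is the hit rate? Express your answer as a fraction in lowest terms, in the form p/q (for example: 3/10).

LFU simulation (capacity=3):
  1. access lime: MISS. Cache: [lime(c=1)]
  2. access grape: MISS. Cache: [lime(c=1) grape(c=1)]
  3. access grape: HIT, count now 2. Cache: [lime(c=1) grape(c=2)]
  4. access lime: HIT, count now 2. Cache: [grape(c=2) lime(c=2)]
  5. access ant: MISS. Cache: [ant(c=1) grape(c=2) lime(c=2)]
  6. access ant: HIT, count now 2. Cache: [grape(c=2) lime(c=2) ant(c=2)]
  7. access ant: HIT, count now 3. Cache: [grape(c=2) lime(c=2) ant(c=3)]
  8. access grape: HIT, count now 3. Cache: [lime(c=2) ant(c=3) grape(c=3)]
  9. access ant: HIT, count now 4. Cache: [lime(c=2) grape(c=3) ant(c=4)]
  10. access lime: HIT, count now 3. Cache: [grape(c=3) lime(c=3) ant(c=4)]
  11. access lime: HIT, count now 4. Cache: [grape(c=3) ant(c=4) lime(c=4)]
  12. access ant: HIT, count now 5. Cache: [grape(c=3) lime(c=4) ant(c=5)]
  13. access ant: HIT, count now 6. Cache: [grape(c=3) lime(c=4) ant(c=6)]
  14. access lemon: MISS, evict grape(c=3). Cache: [lemon(c=1) lime(c=4) ant(c=6)]
  15. access lime: HIT, count now 5. Cache: [lemon(c=1) lime(c=5) ant(c=6)]
  16. access peach: MISS, evict lemon(c=1). Cache: [peach(c=1) lime(c=5) ant(c=6)]
  17. access cherry: MISS, evict peach(c=1). Cache: [cherry(c=1) lime(c=5) ant(c=6)]
  18. access cherry: HIT, count now 2. Cache: [cherry(c=2) lime(c=5) ant(c=6)]
  19. access lemon: MISS, evict cherry(c=2). Cache: [lemon(c=1) lime(c=5) ant(c=6)]
  20. access grape: MISS, evict lemon(c=1). Cache: [grape(c=1) lime(c=5) ant(c=6)]
  21. access lime: HIT, count now 6. Cache: [grape(c=1) ant(c=6) lime(c=6)]
  22. access grape: HIT, count now 2. Cache: [grape(c=2) ant(c=6) lime(c=6)]
  23. access grape: HIT, count now 3. Cache: [grape(c=3) ant(c=6) lime(c=6)]
  24. access lemon: MISS, evict grape(c=3). Cache: [lemon(c=1) ant(c=6) lime(c=6)]
  25. access lime: HIT, count now 7. Cache: [lemon(c=1) ant(c=6) lime(c=7)]
  26. access lime: HIT, count now 8. Cache: [lemon(c=1) ant(c=6) lime(c=8)]
  27. access grape: MISS, evict lemon(c=1). Cache: [grape(c=1) ant(c=6) lime(c=8)]
  28. access grape: HIT, count now 2. Cache: [grape(c=2) ant(c=6) lime(c=8)]
  29. access lemon: MISS, evict grape(c=2). Cache: [lemon(c=1) ant(c=6) lime(c=8)]
  30. access grape: MISS, evict lemon(c=1). Cache: [grape(c=1) ant(c=6) lime(c=8)]
  31. access lemon: MISS, evict grape(c=1). Cache: [lemon(c=1) ant(c=6) lime(c=8)]
  32. access dog: MISS, evict lemon(c=1). Cache: [dog(c=1) ant(c=6) lime(c=8)]
Total: 18 hits, 14 misses, 11 evictions

Hit rate = 18/32 = 9/16

Answer: 9/16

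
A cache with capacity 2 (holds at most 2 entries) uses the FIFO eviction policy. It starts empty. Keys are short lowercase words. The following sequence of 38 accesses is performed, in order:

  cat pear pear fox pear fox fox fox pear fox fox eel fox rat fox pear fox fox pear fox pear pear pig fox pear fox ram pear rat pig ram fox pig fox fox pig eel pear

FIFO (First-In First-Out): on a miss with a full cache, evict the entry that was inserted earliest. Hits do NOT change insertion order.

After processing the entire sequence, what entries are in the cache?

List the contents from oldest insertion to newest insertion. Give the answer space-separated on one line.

Answer: eel pear

Derivation:
FIFO simulation (capacity=2):
  1. access cat: MISS. Cache (old->new): [cat]
  2. access pear: MISS. Cache (old->new): [cat pear]
  3. access pear: HIT. Cache (old->new): [cat pear]
  4. access fox: MISS, evict cat. Cache (old->new): [pear fox]
  5. access pear: HIT. Cache (old->new): [pear fox]
  6. access fox: HIT. Cache (old->new): [pear fox]
  7. access fox: HIT. Cache (old->new): [pear fox]
  8. access fox: HIT. Cache (old->new): [pear fox]
  9. access pear: HIT. Cache (old->new): [pear fox]
  10. access fox: HIT. Cache (old->new): [pear fox]
  11. access fox: HIT. Cache (old->new): [pear fox]
  12. access eel: MISS, evict pear. Cache (old->new): [fox eel]
  13. access fox: HIT. Cache (old->new): [fox eel]
  14. access rat: MISS, evict fox. Cache (old->new): [eel rat]
  15. access fox: MISS, evict eel. Cache (old->new): [rat fox]
  16. access pear: MISS, evict rat. Cache (old->new): [fox pear]
  17. access fox: HIT. Cache (old->new): [fox pear]
  18. access fox: HIT. Cache (old->new): [fox pear]
  19. access pear: HIT. Cache (old->new): [fox pear]
  20. access fox: HIT. Cache (old->new): [fox pear]
  21. access pear: HIT. Cache (old->new): [fox pear]
  22. access pear: HIT. Cache (old->new): [fox pear]
  23. access pig: MISS, evict fox. Cache (old->new): [pear pig]
  24. access fox: MISS, evict pear. Cache (old->new): [pig fox]
  25. access pear: MISS, evict pig. Cache (old->new): [fox pear]
  26. access fox: HIT. Cache (old->new): [fox pear]
  27. access ram: MISS, evict fox. Cache (old->new): [pear ram]
  28. access pear: HIT. Cache (old->new): [pear ram]
  29. access rat: MISS, evict pear. Cache (old->new): [ram rat]
  30. access pig: MISS, evict ram. Cache (old->new): [rat pig]
  31. access ram: MISS, evict rat. Cache (old->new): [pig ram]
  32. access fox: MISS, evict pig. Cache (old->new): [ram fox]
  33. access pig: MISS, evict ram. Cache (old->new): [fox pig]
  34. access fox: HIT. Cache (old->new): [fox pig]
  35. access fox: HIT. Cache (old->new): [fox pig]
  36. access pig: HIT. Cache (old->new): [fox pig]
  37. access eel: MISS, evict fox. Cache (old->new): [pig eel]
  38. access pear: MISS, evict pig. Cache (old->new): [eel pear]
Total: 20 hits, 18 misses, 16 evictions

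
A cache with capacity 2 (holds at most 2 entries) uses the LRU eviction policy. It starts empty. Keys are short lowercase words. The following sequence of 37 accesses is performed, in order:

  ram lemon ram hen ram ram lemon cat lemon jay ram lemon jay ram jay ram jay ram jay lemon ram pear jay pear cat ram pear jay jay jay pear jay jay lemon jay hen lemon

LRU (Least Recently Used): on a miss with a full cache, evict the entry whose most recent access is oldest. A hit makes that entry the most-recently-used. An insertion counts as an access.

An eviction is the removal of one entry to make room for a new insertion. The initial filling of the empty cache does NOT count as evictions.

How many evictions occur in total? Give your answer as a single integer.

LRU simulation (capacity=2):
  1. access ram: MISS. Cache (LRU->MRU): [ram]
  2. access lemon: MISS. Cache (LRU->MRU): [ram lemon]
  3. access ram: HIT. Cache (LRU->MRU): [lemon ram]
  4. access hen: MISS, evict lemon. Cache (LRU->MRU): [ram hen]
  5. access ram: HIT. Cache (LRU->MRU): [hen ram]
  6. access ram: HIT. Cache (LRU->MRU): [hen ram]
  7. access lemon: MISS, evict hen. Cache (LRU->MRU): [ram lemon]
  8. access cat: MISS, evict ram. Cache (LRU->MRU): [lemon cat]
  9. access lemon: HIT. Cache (LRU->MRU): [cat lemon]
  10. access jay: MISS, evict cat. Cache (LRU->MRU): [lemon jay]
  11. access ram: MISS, evict lemon. Cache (LRU->MRU): [jay ram]
  12. access lemon: MISS, evict jay. Cache (LRU->MRU): [ram lemon]
  13. access jay: MISS, evict ram. Cache (LRU->MRU): [lemon jay]
  14. access ram: MISS, evict lemon. Cache (LRU->MRU): [jay ram]
  15. access jay: HIT. Cache (LRU->MRU): [ram jay]
  16. access ram: HIT. Cache (LRU->MRU): [jay ram]
  17. access jay: HIT. Cache (LRU->MRU): [ram jay]
  18. access ram: HIT. Cache (LRU->MRU): [jay ram]
  19. access jay: HIT. Cache (LRU->MRU): [ram jay]
  20. access lemon: MISS, evict ram. Cache (LRU->MRU): [jay lemon]
  21. access ram: MISS, evict jay. Cache (LRU->MRU): [lemon ram]
  22. access pear: MISS, evict lemon. Cache (LRU->MRU): [ram pear]
  23. access jay: MISS, evict ram. Cache (LRU->MRU): [pear jay]
  24. access pear: HIT. Cache (LRU->MRU): [jay pear]
  25. access cat: MISS, evict jay. Cache (LRU->MRU): [pear cat]
  26. access ram: MISS, evict pear. Cache (LRU->MRU): [cat ram]
  27. access pear: MISS, evict cat. Cache (LRU->MRU): [ram pear]
  28. access jay: MISS, evict ram. Cache (LRU->MRU): [pear jay]
  29. access jay: HIT. Cache (LRU->MRU): [pear jay]
  30. access jay: HIT. Cache (LRU->MRU): [pear jay]
  31. access pear: HIT. Cache (LRU->MRU): [jay pear]
  32. access jay: HIT. Cache (LRU->MRU): [pear jay]
  33. access jay: HIT. Cache (LRU->MRU): [pear jay]
  34. access lemon: MISS, evict pear. Cache (LRU->MRU): [jay lemon]
  35. access jay: HIT. Cache (LRU->MRU): [lemon jay]
  36. access hen: MISS, evict lemon. Cache (LRU->MRU): [jay hen]
  37. access lemon: MISS, evict jay. Cache (LRU->MRU): [hen lemon]
Total: 16 hits, 21 misses, 19 evictions

Answer: 19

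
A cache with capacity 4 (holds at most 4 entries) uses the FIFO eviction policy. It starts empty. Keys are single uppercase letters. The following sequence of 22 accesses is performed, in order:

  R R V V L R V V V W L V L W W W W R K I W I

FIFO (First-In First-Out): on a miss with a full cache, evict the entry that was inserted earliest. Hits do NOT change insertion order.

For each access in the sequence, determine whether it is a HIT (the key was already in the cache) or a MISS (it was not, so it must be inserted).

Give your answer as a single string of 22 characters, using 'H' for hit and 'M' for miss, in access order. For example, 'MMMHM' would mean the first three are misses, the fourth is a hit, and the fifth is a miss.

FIFO simulation (capacity=4):
  1. access R: MISS. Cache (old->new): [R]
  2. access R: HIT. Cache (old->new): [R]
  3. access V: MISS. Cache (old->new): [R V]
  4. access V: HIT. Cache (old->new): [R V]
  5. access L: MISS. Cache (old->new): [R V L]
  6. access R: HIT. Cache (old->new): [R V L]
  7. access V: HIT. Cache (old->new): [R V L]
  8. access V: HIT. Cache (old->new): [R V L]
  9. access V: HIT. Cache (old->new): [R V L]
  10. access W: MISS. Cache (old->new): [R V L W]
  11. access L: HIT. Cache (old->new): [R V L W]
  12. access V: HIT. Cache (old->new): [R V L W]
  13. access L: HIT. Cache (old->new): [R V L W]
  14. access W: HIT. Cache (old->new): [R V L W]
  15. access W: HIT. Cache (old->new): [R V L W]
  16. access W: HIT. Cache (old->new): [R V L W]
  17. access W: HIT. Cache (old->new): [R V L W]
  18. access R: HIT. Cache (old->new): [R V L W]
  19. access K: MISS, evict R. Cache (old->new): [V L W K]
  20. access I: MISS, evict V. Cache (old->new): [L W K I]
  21. access W: HIT. Cache (old->new): [L W K I]
  22. access I: HIT. Cache (old->new): [L W K I]
Total: 16 hits, 6 misses, 2 evictions

Answer: MHMHMHHHHMHHHHHHHHMMHH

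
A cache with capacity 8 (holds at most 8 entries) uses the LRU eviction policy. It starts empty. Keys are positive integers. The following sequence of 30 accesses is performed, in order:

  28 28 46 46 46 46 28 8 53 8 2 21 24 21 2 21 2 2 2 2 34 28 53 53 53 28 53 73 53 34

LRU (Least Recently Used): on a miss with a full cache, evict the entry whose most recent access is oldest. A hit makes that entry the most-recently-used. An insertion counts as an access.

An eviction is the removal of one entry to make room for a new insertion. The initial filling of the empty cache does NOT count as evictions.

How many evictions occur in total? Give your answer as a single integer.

LRU simulation (capacity=8):
  1. access 28: MISS. Cache (LRU->MRU): [28]
  2. access 28: HIT. Cache (LRU->MRU): [28]
  3. access 46: MISS. Cache (LRU->MRU): [28 46]
  4. access 46: HIT. Cache (LRU->MRU): [28 46]
  5. access 46: HIT. Cache (LRU->MRU): [28 46]
  6. access 46: HIT. Cache (LRU->MRU): [28 46]
  7. access 28: HIT. Cache (LRU->MRU): [46 28]
  8. access 8: MISS. Cache (LRU->MRU): [46 28 8]
  9. access 53: MISS. Cache (LRU->MRU): [46 28 8 53]
  10. access 8: HIT. Cache (LRU->MRU): [46 28 53 8]
  11. access 2: MISS. Cache (LRU->MRU): [46 28 53 8 2]
  12. access 21: MISS. Cache (LRU->MRU): [46 28 53 8 2 21]
  13. access 24: MISS. Cache (LRU->MRU): [46 28 53 8 2 21 24]
  14. access 21: HIT. Cache (LRU->MRU): [46 28 53 8 2 24 21]
  15. access 2: HIT. Cache (LRU->MRU): [46 28 53 8 24 21 2]
  16. access 21: HIT. Cache (LRU->MRU): [46 28 53 8 24 2 21]
  17. access 2: HIT. Cache (LRU->MRU): [46 28 53 8 24 21 2]
  18. access 2: HIT. Cache (LRU->MRU): [46 28 53 8 24 21 2]
  19. access 2: HIT. Cache (LRU->MRU): [46 28 53 8 24 21 2]
  20. access 2: HIT. Cache (LRU->MRU): [46 28 53 8 24 21 2]
  21. access 34: MISS. Cache (LRU->MRU): [46 28 53 8 24 21 2 34]
  22. access 28: HIT. Cache (LRU->MRU): [46 53 8 24 21 2 34 28]
  23. access 53: HIT. Cache (LRU->MRU): [46 8 24 21 2 34 28 53]
  24. access 53: HIT. Cache (LRU->MRU): [46 8 24 21 2 34 28 53]
  25. access 53: HIT. Cache (LRU->MRU): [46 8 24 21 2 34 28 53]
  26. access 28: HIT. Cache (LRU->MRU): [46 8 24 21 2 34 53 28]
  27. access 53: HIT. Cache (LRU->MRU): [46 8 24 21 2 34 28 53]
  28. access 73: MISS, evict 46. Cache (LRU->MRU): [8 24 21 2 34 28 53 73]
  29. access 53: HIT. Cache (LRU->MRU): [8 24 21 2 34 28 73 53]
  30. access 34: HIT. Cache (LRU->MRU): [8 24 21 2 28 73 53 34]
Total: 21 hits, 9 misses, 1 evictions

Answer: 1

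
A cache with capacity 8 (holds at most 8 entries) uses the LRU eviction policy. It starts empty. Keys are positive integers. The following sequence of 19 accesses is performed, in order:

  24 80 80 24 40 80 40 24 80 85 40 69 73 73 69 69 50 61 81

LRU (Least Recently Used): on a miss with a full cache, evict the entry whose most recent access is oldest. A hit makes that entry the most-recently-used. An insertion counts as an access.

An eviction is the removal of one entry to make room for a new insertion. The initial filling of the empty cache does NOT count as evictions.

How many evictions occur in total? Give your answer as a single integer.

LRU simulation (capacity=8):
  1. access 24: MISS. Cache (LRU->MRU): [24]
  2. access 80: MISS. Cache (LRU->MRU): [24 80]
  3. access 80: HIT. Cache (LRU->MRU): [24 80]
  4. access 24: HIT. Cache (LRU->MRU): [80 24]
  5. access 40: MISS. Cache (LRU->MRU): [80 24 40]
  6. access 80: HIT. Cache (LRU->MRU): [24 40 80]
  7. access 40: HIT. Cache (LRU->MRU): [24 80 40]
  8. access 24: HIT. Cache (LRU->MRU): [80 40 24]
  9. access 80: HIT. Cache (LRU->MRU): [40 24 80]
  10. access 85: MISS. Cache (LRU->MRU): [40 24 80 85]
  11. access 40: HIT. Cache (LRU->MRU): [24 80 85 40]
  12. access 69: MISS. Cache (LRU->MRU): [24 80 85 40 69]
  13. access 73: MISS. Cache (LRU->MRU): [24 80 85 40 69 73]
  14. access 73: HIT. Cache (LRU->MRU): [24 80 85 40 69 73]
  15. access 69: HIT. Cache (LRU->MRU): [24 80 85 40 73 69]
  16. access 69: HIT. Cache (LRU->MRU): [24 80 85 40 73 69]
  17. access 50: MISS. Cache (LRU->MRU): [24 80 85 40 73 69 50]
  18. access 61: MISS. Cache (LRU->MRU): [24 80 85 40 73 69 50 61]
  19. access 81: MISS, evict 24. Cache (LRU->MRU): [80 85 40 73 69 50 61 81]
Total: 10 hits, 9 misses, 1 evictions

Answer: 1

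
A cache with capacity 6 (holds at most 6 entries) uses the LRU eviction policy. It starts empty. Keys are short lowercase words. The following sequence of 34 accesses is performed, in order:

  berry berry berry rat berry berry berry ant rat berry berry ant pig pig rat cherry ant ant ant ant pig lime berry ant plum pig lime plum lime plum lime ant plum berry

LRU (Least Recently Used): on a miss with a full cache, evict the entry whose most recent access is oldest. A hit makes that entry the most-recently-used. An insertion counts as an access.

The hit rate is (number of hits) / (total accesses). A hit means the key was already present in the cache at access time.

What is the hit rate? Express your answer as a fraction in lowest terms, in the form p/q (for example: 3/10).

LRU simulation (capacity=6):
  1. access berry: MISS. Cache (LRU->MRU): [berry]
  2. access berry: HIT. Cache (LRU->MRU): [berry]
  3. access berry: HIT. Cache (LRU->MRU): [berry]
  4. access rat: MISS. Cache (LRU->MRU): [berry rat]
  5. access berry: HIT. Cache (LRU->MRU): [rat berry]
  6. access berry: HIT. Cache (LRU->MRU): [rat berry]
  7. access berry: HIT. Cache (LRU->MRU): [rat berry]
  8. access ant: MISS. Cache (LRU->MRU): [rat berry ant]
  9. access rat: HIT. Cache (LRU->MRU): [berry ant rat]
  10. access berry: HIT. Cache (LRU->MRU): [ant rat berry]
  11. access berry: HIT. Cache (LRU->MRU): [ant rat berry]
  12. access ant: HIT. Cache (LRU->MRU): [rat berry ant]
  13. access pig: MISS. Cache (LRU->MRU): [rat berry ant pig]
  14. access pig: HIT. Cache (LRU->MRU): [rat berry ant pig]
  15. access rat: HIT. Cache (LRU->MRU): [berry ant pig rat]
  16. access cherry: MISS. Cache (LRU->MRU): [berry ant pig rat cherry]
  17. access ant: HIT. Cache (LRU->MRU): [berry pig rat cherry ant]
  18. access ant: HIT. Cache (LRU->MRU): [berry pig rat cherry ant]
  19. access ant: HIT. Cache (LRU->MRU): [berry pig rat cherry ant]
  20. access ant: HIT. Cache (LRU->MRU): [berry pig rat cherry ant]
  21. access pig: HIT. Cache (LRU->MRU): [berry rat cherry ant pig]
  22. access lime: MISS. Cache (LRU->MRU): [berry rat cherry ant pig lime]
  23. access berry: HIT. Cache (LRU->MRU): [rat cherry ant pig lime berry]
  24. access ant: HIT. Cache (LRU->MRU): [rat cherry pig lime berry ant]
  25. access plum: MISS, evict rat. Cache (LRU->MRU): [cherry pig lime berry ant plum]
  26. access pig: HIT. Cache (LRU->MRU): [cherry lime berry ant plum pig]
  27. access lime: HIT. Cache (LRU->MRU): [cherry berry ant plum pig lime]
  28. access plum: HIT. Cache (LRU->MRU): [cherry berry ant pig lime plum]
  29. access lime: HIT. Cache (LRU->MRU): [cherry berry ant pig plum lime]
  30. access plum: HIT. Cache (LRU->MRU): [cherry berry ant pig lime plum]
  31. access lime: HIT. Cache (LRU->MRU): [cherry berry ant pig plum lime]
  32. access ant: HIT. Cache (LRU->MRU): [cherry berry pig plum lime ant]
  33. access plum: HIT. Cache (LRU->MRU): [cherry berry pig lime ant plum]
  34. access berry: HIT. Cache (LRU->MRU): [cherry pig lime ant plum berry]
Total: 27 hits, 7 misses, 1 evictions

Hit rate = 27/34

Answer: 27/34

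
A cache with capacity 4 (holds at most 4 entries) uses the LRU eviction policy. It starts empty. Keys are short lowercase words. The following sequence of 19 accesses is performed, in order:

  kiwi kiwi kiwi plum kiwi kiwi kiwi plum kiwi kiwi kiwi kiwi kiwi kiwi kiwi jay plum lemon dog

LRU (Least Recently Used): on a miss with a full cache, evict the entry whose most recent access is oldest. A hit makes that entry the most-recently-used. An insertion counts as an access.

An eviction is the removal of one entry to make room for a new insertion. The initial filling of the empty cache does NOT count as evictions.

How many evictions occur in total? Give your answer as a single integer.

Answer: 1

Derivation:
LRU simulation (capacity=4):
  1. access kiwi: MISS. Cache (LRU->MRU): [kiwi]
  2. access kiwi: HIT. Cache (LRU->MRU): [kiwi]
  3. access kiwi: HIT. Cache (LRU->MRU): [kiwi]
  4. access plum: MISS. Cache (LRU->MRU): [kiwi plum]
  5. access kiwi: HIT. Cache (LRU->MRU): [plum kiwi]
  6. access kiwi: HIT. Cache (LRU->MRU): [plum kiwi]
  7. access kiwi: HIT. Cache (LRU->MRU): [plum kiwi]
  8. access plum: HIT. Cache (LRU->MRU): [kiwi plum]
  9. access kiwi: HIT. Cache (LRU->MRU): [plum kiwi]
  10. access kiwi: HIT. Cache (LRU->MRU): [plum kiwi]
  11. access kiwi: HIT. Cache (LRU->MRU): [plum kiwi]
  12. access kiwi: HIT. Cache (LRU->MRU): [plum kiwi]
  13. access kiwi: HIT. Cache (LRU->MRU): [plum kiwi]
  14. access kiwi: HIT. Cache (LRU->MRU): [plum kiwi]
  15. access kiwi: HIT. Cache (LRU->MRU): [plum kiwi]
  16. access jay: MISS. Cache (LRU->MRU): [plum kiwi jay]
  17. access plum: HIT. Cache (LRU->MRU): [kiwi jay plum]
  18. access lemon: MISS. Cache (LRU->MRU): [kiwi jay plum lemon]
  19. access dog: MISS, evict kiwi. Cache (LRU->MRU): [jay plum lemon dog]
Total: 14 hits, 5 misses, 1 evictions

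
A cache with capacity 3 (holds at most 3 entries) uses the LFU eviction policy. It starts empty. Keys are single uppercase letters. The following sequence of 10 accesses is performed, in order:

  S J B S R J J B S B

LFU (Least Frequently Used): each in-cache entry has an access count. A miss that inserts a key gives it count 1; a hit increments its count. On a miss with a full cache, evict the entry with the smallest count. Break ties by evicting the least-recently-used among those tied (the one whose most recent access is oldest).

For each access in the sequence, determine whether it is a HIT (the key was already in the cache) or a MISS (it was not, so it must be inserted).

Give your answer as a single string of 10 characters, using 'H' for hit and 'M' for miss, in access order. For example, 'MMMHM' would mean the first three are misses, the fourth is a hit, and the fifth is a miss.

Answer: MMMHMMHMHH

Derivation:
LFU simulation (capacity=3):
  1. access S: MISS. Cache: [S(c=1)]
  2. access J: MISS. Cache: [S(c=1) J(c=1)]
  3. access B: MISS. Cache: [S(c=1) J(c=1) B(c=1)]
  4. access S: HIT, count now 2. Cache: [J(c=1) B(c=1) S(c=2)]
  5. access R: MISS, evict J(c=1). Cache: [B(c=1) R(c=1) S(c=2)]
  6. access J: MISS, evict B(c=1). Cache: [R(c=1) J(c=1) S(c=2)]
  7. access J: HIT, count now 2. Cache: [R(c=1) S(c=2) J(c=2)]
  8. access B: MISS, evict R(c=1). Cache: [B(c=1) S(c=2) J(c=2)]
  9. access S: HIT, count now 3. Cache: [B(c=1) J(c=2) S(c=3)]
  10. access B: HIT, count now 2. Cache: [J(c=2) B(c=2) S(c=3)]
Total: 4 hits, 6 misses, 3 evictions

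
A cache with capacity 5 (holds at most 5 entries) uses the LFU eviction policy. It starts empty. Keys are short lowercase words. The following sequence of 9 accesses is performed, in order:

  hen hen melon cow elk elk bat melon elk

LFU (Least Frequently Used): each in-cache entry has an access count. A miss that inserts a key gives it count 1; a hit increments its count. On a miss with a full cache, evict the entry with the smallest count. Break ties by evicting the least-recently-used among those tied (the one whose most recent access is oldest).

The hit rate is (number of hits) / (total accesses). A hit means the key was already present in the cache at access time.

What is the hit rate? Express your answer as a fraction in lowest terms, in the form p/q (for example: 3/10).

Answer: 4/9

Derivation:
LFU simulation (capacity=5):
  1. access hen: MISS. Cache: [hen(c=1)]
  2. access hen: HIT, count now 2. Cache: [hen(c=2)]
  3. access melon: MISS. Cache: [melon(c=1) hen(c=2)]
  4. access cow: MISS. Cache: [melon(c=1) cow(c=1) hen(c=2)]
  5. access elk: MISS. Cache: [melon(c=1) cow(c=1) elk(c=1) hen(c=2)]
  6. access elk: HIT, count now 2. Cache: [melon(c=1) cow(c=1) hen(c=2) elk(c=2)]
  7. access bat: MISS. Cache: [melon(c=1) cow(c=1) bat(c=1) hen(c=2) elk(c=2)]
  8. access melon: HIT, count now 2. Cache: [cow(c=1) bat(c=1) hen(c=2) elk(c=2) melon(c=2)]
  9. access elk: HIT, count now 3. Cache: [cow(c=1) bat(c=1) hen(c=2) melon(c=2) elk(c=3)]
Total: 4 hits, 5 misses, 0 evictions

Hit rate = 4/9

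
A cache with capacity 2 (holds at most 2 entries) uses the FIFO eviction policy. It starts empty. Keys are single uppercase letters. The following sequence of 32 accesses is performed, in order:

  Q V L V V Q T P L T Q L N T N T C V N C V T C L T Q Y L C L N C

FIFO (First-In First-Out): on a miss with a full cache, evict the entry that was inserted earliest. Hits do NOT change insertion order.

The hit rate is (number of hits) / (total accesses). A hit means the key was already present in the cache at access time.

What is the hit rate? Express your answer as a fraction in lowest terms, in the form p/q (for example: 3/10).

Answer: 3/16

Derivation:
FIFO simulation (capacity=2):
  1. access Q: MISS. Cache (old->new): [Q]
  2. access V: MISS. Cache (old->new): [Q V]
  3. access L: MISS, evict Q. Cache (old->new): [V L]
  4. access V: HIT. Cache (old->new): [V L]
  5. access V: HIT. Cache (old->new): [V L]
  6. access Q: MISS, evict V. Cache (old->new): [L Q]
  7. access T: MISS, evict L. Cache (old->new): [Q T]
  8. access P: MISS, evict Q. Cache (old->new): [T P]
  9. access L: MISS, evict T. Cache (old->new): [P L]
  10. access T: MISS, evict P. Cache (old->new): [L T]
  11. access Q: MISS, evict L. Cache (old->new): [T Q]
  12. access L: MISS, evict T. Cache (old->new): [Q L]
  13. access N: MISS, evict Q. Cache (old->new): [L N]
  14. access T: MISS, evict L. Cache (old->new): [N T]
  15. access N: HIT. Cache (old->new): [N T]
  16. access T: HIT. Cache (old->new): [N T]
  17. access C: MISS, evict N. Cache (old->new): [T C]
  18. access V: MISS, evict T. Cache (old->new): [C V]
  19. access N: MISS, evict C. Cache (old->new): [V N]
  20. access C: MISS, evict V. Cache (old->new): [N C]
  21. access V: MISS, evict N. Cache (old->new): [C V]
  22. access T: MISS, evict C. Cache (old->new): [V T]
  23. access C: MISS, evict V. Cache (old->new): [T C]
  24. access L: MISS, evict T. Cache (old->new): [C L]
  25. access T: MISS, evict C. Cache (old->new): [L T]
  26. access Q: MISS, evict L. Cache (old->new): [T Q]
  27. access Y: MISS, evict T. Cache (old->new): [Q Y]
  28. access L: MISS, evict Q. Cache (old->new): [Y L]
  29. access C: MISS, evict Y. Cache (old->new): [L C]
  30. access L: HIT. Cache (old->new): [L C]
  31. access N: MISS, evict L. Cache (old->new): [C N]
  32. access C: HIT. Cache (old->new): [C N]
Total: 6 hits, 26 misses, 24 evictions

Hit rate = 6/32 = 3/16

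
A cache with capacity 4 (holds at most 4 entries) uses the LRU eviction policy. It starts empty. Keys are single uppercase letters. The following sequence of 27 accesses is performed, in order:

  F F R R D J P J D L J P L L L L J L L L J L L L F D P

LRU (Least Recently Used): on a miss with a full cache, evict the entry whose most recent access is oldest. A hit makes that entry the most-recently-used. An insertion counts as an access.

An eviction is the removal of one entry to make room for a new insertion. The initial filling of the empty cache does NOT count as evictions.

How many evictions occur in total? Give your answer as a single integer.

Answer: 5

Derivation:
LRU simulation (capacity=4):
  1. access F: MISS. Cache (LRU->MRU): [F]
  2. access F: HIT. Cache (LRU->MRU): [F]
  3. access R: MISS. Cache (LRU->MRU): [F R]
  4. access R: HIT. Cache (LRU->MRU): [F R]
  5. access D: MISS. Cache (LRU->MRU): [F R D]
  6. access J: MISS. Cache (LRU->MRU): [F R D J]
  7. access P: MISS, evict F. Cache (LRU->MRU): [R D J P]
  8. access J: HIT. Cache (LRU->MRU): [R D P J]
  9. access D: HIT. Cache (LRU->MRU): [R P J D]
  10. access L: MISS, evict R. Cache (LRU->MRU): [P J D L]
  11. access J: HIT. Cache (LRU->MRU): [P D L J]
  12. access P: HIT. Cache (LRU->MRU): [D L J P]
  13. access L: HIT. Cache (LRU->MRU): [D J P L]
  14. access L: HIT. Cache (LRU->MRU): [D J P L]
  15. access L: HIT. Cache (LRU->MRU): [D J P L]
  16. access L: HIT. Cache (LRU->MRU): [D J P L]
  17. access J: HIT. Cache (LRU->MRU): [D P L J]
  18. access L: HIT. Cache (LRU->MRU): [D P J L]
  19. access L: HIT. Cache (LRU->MRU): [D P J L]
  20. access L: HIT. Cache (LRU->MRU): [D P J L]
  21. access J: HIT. Cache (LRU->MRU): [D P L J]
  22. access L: HIT. Cache (LRU->MRU): [D P J L]
  23. access L: HIT. Cache (LRU->MRU): [D P J L]
  24. access L: HIT. Cache (LRU->MRU): [D P J L]
  25. access F: MISS, evict D. Cache (LRU->MRU): [P J L F]
  26. access D: MISS, evict P. Cache (LRU->MRU): [J L F D]
  27. access P: MISS, evict J. Cache (LRU->MRU): [L F D P]
Total: 18 hits, 9 misses, 5 evictions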